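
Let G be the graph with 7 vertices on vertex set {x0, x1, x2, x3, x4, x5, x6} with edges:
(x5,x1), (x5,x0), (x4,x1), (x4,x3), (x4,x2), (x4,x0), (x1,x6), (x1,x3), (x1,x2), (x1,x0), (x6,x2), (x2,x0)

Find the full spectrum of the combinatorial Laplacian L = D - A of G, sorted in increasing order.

Degrees: deg(x0) = 4, deg(x1) = 6, deg(x2) = 4, deg(x3) = 2, deg(x4) = 4, deg(x5) = 2, deg(x6) = 2.
L = D − A with rows/columns ordered (x0, x1, x2, x3, x4, x5, x6):
  [ 4, -1, -1,  0, -1, -1,  0]
  [-1,  6, -1, -1, -1, -1, -1]
  [-1, -1,  4,  0, -1,  0, -1]
  [ 0, -1,  0,  2, -1,  0,  0]
  [-1, -1, -1, -1,  4,  0,  0]
  [-1, -1,  0,  0,  0,  2,  0]
  [ 0, -1, -1,  0,  0,  0,  2]
Characteristic polynomial: det(λI − L) = λ(λ² − 7λ + 9)²(λ − 3)(λ − 7).
Roots: λ = 0; (λ² − 7λ + 9) = 0 ⇒ λ = (7 ± √13)/2 ≈ 1.6972, 5.3028 (multiplicity 2); (λ − 3) = 0 ⇒ λ = 3; (λ − 7) = 0 ⇒ λ = 7.
(Check: the roots sum (with multiplicity) to 24, matching trace L = Σdeg = 2·12 = 24.)
Laplacian eigenvalues (increasing order): [0.0, 1.6972, 1.6972, 3.0, 5.3028, 5.3028, 7.0]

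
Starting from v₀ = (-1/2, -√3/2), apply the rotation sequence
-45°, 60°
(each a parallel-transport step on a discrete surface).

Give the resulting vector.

Total rotation: (-45°) + 60° = 15°. Final vector: (-0.2588, -0.9659)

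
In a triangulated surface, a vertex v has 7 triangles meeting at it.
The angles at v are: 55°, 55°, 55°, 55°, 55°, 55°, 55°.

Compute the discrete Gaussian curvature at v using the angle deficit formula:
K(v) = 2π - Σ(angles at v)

Sum of angles = 385°. K = 360° - 385° = -25°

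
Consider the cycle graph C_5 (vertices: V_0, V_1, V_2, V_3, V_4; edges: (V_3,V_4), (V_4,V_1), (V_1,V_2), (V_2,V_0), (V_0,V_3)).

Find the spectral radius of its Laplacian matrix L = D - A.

The cycle graph C_n has Laplacian eigenvalues λ_k = 2 − 2cos(2πk/n), k = 0, 1, …, n−1. Here n = 5:
k=0: 2 − 2cos(0) = 0.0; k=1: 2 − 2cos(2π/5) = 1.382; k=2: 2 − 2cos(4π/5) = 3.618; k=3: 2 − 2cos(6π/5) = 3.618; k=4: 2 − 2cos(8π/5) = 1.382.
Laplacian eigenvalues: [0.0, 1.382, 1.382, 3.618, 3.618]. Largest eigenvalue (spectral radius) = 3.618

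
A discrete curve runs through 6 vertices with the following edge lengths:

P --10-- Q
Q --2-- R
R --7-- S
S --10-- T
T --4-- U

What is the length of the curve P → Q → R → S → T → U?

Arc length = 10 + 2 + 7 + 10 + 4 = 33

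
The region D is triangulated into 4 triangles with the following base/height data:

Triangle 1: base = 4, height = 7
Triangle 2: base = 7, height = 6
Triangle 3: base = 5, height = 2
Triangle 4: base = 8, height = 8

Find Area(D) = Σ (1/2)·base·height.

(1/2)×4×7 + (1/2)×7×6 + (1/2)×5×2 + (1/2)×8×8 = 72.0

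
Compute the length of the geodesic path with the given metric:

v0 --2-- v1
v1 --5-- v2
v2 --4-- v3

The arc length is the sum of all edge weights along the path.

Arc length = 2 + 5 + 4 = 11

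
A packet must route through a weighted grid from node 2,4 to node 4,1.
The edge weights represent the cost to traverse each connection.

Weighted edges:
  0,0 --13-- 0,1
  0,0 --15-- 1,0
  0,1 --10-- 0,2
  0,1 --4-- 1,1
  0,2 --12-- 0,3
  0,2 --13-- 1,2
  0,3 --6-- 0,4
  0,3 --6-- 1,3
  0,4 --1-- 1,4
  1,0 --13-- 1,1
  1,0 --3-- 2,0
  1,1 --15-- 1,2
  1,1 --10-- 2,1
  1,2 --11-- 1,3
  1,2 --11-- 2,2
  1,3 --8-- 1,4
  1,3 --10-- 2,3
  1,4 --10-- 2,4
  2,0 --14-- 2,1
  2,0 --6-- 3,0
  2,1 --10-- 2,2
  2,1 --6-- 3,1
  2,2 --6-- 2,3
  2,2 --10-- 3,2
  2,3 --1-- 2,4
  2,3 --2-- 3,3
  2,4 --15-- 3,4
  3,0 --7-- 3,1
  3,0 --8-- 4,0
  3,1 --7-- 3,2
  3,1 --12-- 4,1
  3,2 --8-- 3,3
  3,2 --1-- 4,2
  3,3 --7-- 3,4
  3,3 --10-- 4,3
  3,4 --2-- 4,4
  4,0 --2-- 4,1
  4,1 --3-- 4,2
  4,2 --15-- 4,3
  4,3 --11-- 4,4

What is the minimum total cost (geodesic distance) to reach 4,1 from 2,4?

Shortest path: 2,4 → 2,3 → 3,3 → 3,2 → 4,2 → 4,1, total weight = 15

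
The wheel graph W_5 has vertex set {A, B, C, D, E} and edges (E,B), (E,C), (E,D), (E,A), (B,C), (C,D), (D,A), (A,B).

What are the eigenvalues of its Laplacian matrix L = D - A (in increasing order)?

The wheel W_5 is the join K_1 ∨ C_4 (a hub joined to every vertex of a cycle of length 4). For a join G ∨ H (G on p vertices, H on q vertices) the Laplacian spectrum is 0, p+q, the eigenvalues of L(G) other than one 0 each shifted by +q, and the eigenvalues of L(H) other than one 0 each shifted by +p. With G = K_1 (p = 1, nothing left after dropping its 0) and H = C_4 (q = 4, eigenvalues 2 − 2cos(2πk/4), k = 0, …, 3; drop k = 0), the spectrum of W_5 is 0, 5, and 1 + (2 − 2cos(2πk/4)) = 3 − 2cos(2πk/4) for k = 1, …, 3:
k=1: 3 − 2cos(π/2) = 3.0; k=2: 3 − 2cos(π) = 5.0; k=3: 3 − 2cos(3π/2) = 3.0.
Laplacian eigenvalues (increasing order): [0.0, 3.0, 3.0, 5.0, 5.0]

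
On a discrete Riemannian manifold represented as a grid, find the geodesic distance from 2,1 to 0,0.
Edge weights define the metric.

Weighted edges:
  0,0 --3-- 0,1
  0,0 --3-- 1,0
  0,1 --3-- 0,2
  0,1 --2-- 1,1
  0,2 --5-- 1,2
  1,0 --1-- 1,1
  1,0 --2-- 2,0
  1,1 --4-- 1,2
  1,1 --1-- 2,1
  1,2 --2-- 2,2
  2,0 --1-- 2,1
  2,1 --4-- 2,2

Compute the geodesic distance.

Shortest path: 2,1 → 1,1 → 1,0 → 0,0, total weight = 5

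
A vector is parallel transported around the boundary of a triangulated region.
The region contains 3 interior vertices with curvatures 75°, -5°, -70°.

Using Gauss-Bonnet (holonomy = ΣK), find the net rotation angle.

Holonomy = total enclosed curvature = 75° + (-5°) + (-70°) = 0°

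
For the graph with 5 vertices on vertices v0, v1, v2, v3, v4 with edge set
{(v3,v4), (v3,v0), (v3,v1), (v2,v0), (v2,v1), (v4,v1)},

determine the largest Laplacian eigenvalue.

Degrees: deg(v0) = 2, deg(v1) = 3, deg(v2) = 2, deg(v3) = 3, deg(v4) = 2.
L = D − A with rows/columns ordered (v0, v1, v2, v3, v4):
  [ 2,  0, -1, -1,  0]
  [ 0,  3, -1, -1, -1]
  [-1, -1,  2,  0,  0]
  [-1, -1,  0,  3, -1]
  [ 0, -1,  0, -1,  2]
Characteristic polynomial: det(λI − L) = λ(λ² − 5λ + 5)(λ² − 7λ + 11).
Roots: λ = 0; (λ² − 5λ + 5) = 0 ⇒ λ = (5 ± √5)/2 ≈ 1.382, 3.618; (λ² − 7λ + 11) = 0 ⇒ λ = (7 ± √5)/2 ≈ 2.382, 4.618.
(Check: the roots sum (with multiplicity) to 12, matching trace L = Σdeg = 2·6 = 12.)
Laplacian eigenvalues: [0.0, 1.382, 2.382, 3.618, 4.618]. Largest eigenvalue (spectral radius) = 4.618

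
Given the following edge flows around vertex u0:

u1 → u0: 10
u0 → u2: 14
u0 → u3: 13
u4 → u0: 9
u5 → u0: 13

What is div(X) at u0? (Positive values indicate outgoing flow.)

Divergence = sum of outgoing flows = (-10) + 14 + 13 + (-9) + (-13) = -5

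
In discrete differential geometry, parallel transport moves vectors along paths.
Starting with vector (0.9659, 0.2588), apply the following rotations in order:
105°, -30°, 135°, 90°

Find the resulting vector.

Total rotation: 105° + (-30°) + 135° + 90° = 300° ≡ -60° (mod 360°). Final vector: (0.7071, -0.7071)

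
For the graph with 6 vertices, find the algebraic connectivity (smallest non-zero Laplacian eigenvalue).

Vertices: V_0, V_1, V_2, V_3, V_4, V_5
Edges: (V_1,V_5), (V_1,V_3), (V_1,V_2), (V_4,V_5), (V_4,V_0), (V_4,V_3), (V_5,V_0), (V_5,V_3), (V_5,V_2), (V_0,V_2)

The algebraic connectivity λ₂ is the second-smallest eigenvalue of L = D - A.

Degrees: deg(V_0) = 3, deg(V_1) = 3, deg(V_2) = 3, deg(V_3) = 3, deg(V_4) = 3, deg(V_5) = 5.
L = D − A with rows/columns ordered (V_0, V_1, V_2, V_3, V_4, V_5):
  [ 3,  0, -1,  0, -1, -1]
  [ 0,  3, -1, -1,  0, -1]
  [-1, -1,  3,  0,  0, -1]
  [ 0, -1,  0,  3, -1, -1]
  [-1,  0,  0, -1,  3, -1]
  [-1, -1, -1, -1, -1,  5]
Characteristic polynomial: det(λI − L) = λ(λ² − 7λ + 11)²(λ − 6).
Roots: λ = 0; (λ² − 7λ + 11) = 0 ⇒ λ = (7 ± √5)/2 ≈ 2.382, 4.618 (multiplicity 2); (λ − 6) = 0 ⇒ λ = 6.
(Check: the roots sum (with multiplicity) to 20, matching trace L = Σdeg = 2·10 = 20.)
Laplacian eigenvalues: [0.0, 2.382, 2.382, 4.618, 4.618, 6.0]. Algebraic connectivity (smallest non-zero eigenvalue) = 2.382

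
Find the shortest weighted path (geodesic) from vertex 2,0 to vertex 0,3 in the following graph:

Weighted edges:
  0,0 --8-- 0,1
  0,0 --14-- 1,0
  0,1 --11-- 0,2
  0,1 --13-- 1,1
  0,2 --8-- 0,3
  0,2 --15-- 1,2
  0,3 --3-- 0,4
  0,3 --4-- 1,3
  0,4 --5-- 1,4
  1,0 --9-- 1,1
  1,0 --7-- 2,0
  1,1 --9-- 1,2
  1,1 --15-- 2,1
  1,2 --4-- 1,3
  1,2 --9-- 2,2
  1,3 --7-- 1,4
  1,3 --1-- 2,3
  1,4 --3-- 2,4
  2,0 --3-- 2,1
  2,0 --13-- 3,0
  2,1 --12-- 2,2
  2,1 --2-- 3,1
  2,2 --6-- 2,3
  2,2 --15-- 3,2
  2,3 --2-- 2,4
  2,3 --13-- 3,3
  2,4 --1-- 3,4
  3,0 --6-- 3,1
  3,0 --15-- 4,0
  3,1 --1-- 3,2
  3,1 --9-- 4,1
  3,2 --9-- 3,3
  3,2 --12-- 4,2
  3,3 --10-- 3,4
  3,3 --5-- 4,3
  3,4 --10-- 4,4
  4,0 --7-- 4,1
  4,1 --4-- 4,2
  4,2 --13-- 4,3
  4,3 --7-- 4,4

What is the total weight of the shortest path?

Shortest path: 2,0 → 2,1 → 2,2 → 2,3 → 1,3 → 0,3, total weight = 26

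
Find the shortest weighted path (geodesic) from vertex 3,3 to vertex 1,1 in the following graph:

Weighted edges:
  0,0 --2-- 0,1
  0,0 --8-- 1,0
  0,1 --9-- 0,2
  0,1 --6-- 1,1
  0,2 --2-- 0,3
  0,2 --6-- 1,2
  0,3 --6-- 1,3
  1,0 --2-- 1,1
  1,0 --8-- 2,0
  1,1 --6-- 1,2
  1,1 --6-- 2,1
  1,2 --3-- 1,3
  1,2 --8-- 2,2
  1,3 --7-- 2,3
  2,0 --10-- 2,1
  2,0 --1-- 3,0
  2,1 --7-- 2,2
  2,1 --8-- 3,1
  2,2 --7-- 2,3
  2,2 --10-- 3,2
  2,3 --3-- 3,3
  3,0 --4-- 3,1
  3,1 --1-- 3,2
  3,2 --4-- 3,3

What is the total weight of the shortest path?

Shortest path: 3,3 → 2,3 → 1,3 → 1,2 → 1,1, total weight = 19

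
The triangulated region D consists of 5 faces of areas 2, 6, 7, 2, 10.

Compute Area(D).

2 + 6 + 7 + 2 + 10 = 27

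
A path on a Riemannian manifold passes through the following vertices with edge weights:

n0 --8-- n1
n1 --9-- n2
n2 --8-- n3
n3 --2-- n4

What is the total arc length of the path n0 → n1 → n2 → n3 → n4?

Arc length = 8 + 9 + 8 + 2 = 27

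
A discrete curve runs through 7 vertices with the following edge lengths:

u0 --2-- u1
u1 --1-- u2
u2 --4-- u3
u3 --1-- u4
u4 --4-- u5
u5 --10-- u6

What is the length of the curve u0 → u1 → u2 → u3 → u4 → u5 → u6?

Arc length = 2 + 1 + 4 + 1 + 4 + 10 = 22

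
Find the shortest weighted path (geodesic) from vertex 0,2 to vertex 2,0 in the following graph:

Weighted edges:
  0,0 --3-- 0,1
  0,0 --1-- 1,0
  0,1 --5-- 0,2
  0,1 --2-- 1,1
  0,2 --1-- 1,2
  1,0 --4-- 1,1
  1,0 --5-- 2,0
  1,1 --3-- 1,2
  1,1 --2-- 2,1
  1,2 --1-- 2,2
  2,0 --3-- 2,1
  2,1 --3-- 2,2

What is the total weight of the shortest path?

Shortest path: 0,2 → 1,2 → 2,2 → 2,1 → 2,0, total weight = 8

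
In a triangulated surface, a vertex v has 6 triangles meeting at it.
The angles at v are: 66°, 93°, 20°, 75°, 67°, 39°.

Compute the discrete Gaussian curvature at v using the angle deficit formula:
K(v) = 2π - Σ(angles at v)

Sum of angles = 360°. K = 360° - 360° = 0° = 0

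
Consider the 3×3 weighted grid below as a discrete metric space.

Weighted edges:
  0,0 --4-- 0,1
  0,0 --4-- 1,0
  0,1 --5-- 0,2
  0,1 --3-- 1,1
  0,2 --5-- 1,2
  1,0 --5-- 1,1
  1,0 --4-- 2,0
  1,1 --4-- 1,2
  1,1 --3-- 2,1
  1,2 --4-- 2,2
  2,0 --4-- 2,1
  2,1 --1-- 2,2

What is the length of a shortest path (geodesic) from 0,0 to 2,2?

Shortest path: 0,0 → 0,1 → 1,1 → 2,1 → 2,2, total weight = 11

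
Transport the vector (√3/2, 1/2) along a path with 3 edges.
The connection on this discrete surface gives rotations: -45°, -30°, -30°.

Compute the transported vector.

Total rotation: (-45°) + (-30°) + (-30°) = -105°. Final vector: (0.2588, -0.9659)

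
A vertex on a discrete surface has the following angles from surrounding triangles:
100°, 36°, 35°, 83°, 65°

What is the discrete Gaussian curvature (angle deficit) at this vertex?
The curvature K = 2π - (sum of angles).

Sum of angles = 319°. K = 360° - 319° = 41° = 41π/180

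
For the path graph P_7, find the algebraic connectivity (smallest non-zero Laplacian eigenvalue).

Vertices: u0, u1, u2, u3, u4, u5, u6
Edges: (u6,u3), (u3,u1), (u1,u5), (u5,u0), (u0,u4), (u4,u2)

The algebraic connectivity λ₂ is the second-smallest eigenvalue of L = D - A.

The path graph P_n has Laplacian eigenvalues λ_k = 2 − 2cos(kπ/n), k = 0, 1, …, n−1. Here n = 7:
k=0: 2 − 2cos(0) = 0.0; k=1: 2 − 2cos(π/7) = 0.1981; k=2: 2 − 2cos(2π/7) = 0.753; k=3: 2 − 2cos(3π/7) = 1.555; k=4: 2 − 2cos(4π/7) = 2.445; k=5: 2 − 2cos(5π/7) = 3.247; k=6: 2 − 2cos(6π/7) = 3.8019.
Laplacian eigenvalues: [0.0, 0.1981, 0.753, 1.555, 2.445, 3.247, 3.8019]. Algebraic connectivity (smallest non-zero eigenvalue) = 0.1981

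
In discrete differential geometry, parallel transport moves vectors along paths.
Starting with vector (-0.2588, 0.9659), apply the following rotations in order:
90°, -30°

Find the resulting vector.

Total rotation: 90° + (-30°) = 60°. Final vector: (-0.9659, 0.2588)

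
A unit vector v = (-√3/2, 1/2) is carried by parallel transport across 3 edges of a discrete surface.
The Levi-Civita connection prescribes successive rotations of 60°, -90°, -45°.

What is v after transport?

Total rotation: 60° + (-90°) + (-45°) = -75°. Final vector: (0.2588, 0.9659)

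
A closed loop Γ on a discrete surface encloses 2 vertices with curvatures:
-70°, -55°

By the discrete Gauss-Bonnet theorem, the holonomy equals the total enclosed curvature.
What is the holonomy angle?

Holonomy = total enclosed curvature = (-70°) + (-55°) = -125°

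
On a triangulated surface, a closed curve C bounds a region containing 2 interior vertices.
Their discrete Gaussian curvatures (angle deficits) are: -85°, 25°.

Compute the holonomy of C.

Holonomy = total enclosed curvature = (-85°) + 25° = -60°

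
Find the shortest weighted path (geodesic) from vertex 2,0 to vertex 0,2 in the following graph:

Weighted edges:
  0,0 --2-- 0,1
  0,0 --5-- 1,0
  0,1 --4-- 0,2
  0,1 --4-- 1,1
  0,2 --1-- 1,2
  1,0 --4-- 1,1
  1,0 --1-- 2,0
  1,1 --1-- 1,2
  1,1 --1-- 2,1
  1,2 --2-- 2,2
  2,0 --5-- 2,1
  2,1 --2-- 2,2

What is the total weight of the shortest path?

Shortest path: 2,0 → 1,0 → 1,1 → 1,2 → 0,2, total weight = 7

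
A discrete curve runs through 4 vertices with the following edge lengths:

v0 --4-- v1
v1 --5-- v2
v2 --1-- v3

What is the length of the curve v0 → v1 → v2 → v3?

Arc length = 4 + 5 + 1 = 10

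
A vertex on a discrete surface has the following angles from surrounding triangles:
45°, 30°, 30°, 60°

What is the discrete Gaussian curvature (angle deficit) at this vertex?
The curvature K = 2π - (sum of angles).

Sum of angles = 165°. K = 360° - 165° = 195° = 13π/12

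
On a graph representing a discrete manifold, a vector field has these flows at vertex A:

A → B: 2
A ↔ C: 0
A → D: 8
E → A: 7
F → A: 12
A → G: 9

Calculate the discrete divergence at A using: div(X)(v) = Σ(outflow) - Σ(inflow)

Divergence = sum of outgoing flows = 2 + 0 + 8 + (-7) + (-12) + 9 = 0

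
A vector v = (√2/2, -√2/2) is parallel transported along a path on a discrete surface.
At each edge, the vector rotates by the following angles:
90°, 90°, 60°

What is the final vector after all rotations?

Total rotation: 90° + 90° + 60° = 240° ≡ -120° (mod 360°). Final vector: (-0.9659, -0.2588)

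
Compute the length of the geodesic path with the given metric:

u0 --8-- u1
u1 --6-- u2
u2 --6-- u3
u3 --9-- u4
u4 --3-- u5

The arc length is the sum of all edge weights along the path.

Arc length = 8 + 6 + 6 + 9 + 3 = 32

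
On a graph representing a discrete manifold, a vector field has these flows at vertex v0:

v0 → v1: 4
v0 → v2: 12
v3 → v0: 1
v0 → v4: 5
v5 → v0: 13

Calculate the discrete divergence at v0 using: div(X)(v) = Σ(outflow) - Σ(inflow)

Divergence = sum of outgoing flows = 4 + 12 + (-1) + 5 + (-13) = 7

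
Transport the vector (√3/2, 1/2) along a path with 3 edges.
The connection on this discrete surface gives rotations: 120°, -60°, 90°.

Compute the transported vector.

Total rotation: 120° + (-60°) + 90° = 150°. Final vector: (-1, 0)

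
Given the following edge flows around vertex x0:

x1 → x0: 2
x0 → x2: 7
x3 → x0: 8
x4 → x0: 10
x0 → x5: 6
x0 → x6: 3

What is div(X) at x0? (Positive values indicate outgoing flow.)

Divergence = sum of outgoing flows = (-2) + 7 + (-8) + (-10) + 6 + 3 = -4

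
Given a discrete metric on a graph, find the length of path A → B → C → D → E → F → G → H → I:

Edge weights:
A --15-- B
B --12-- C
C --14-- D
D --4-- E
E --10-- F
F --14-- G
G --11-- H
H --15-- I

Arc length = 15 + 12 + 14 + 4 + 10 + 14 + 11 + 15 = 95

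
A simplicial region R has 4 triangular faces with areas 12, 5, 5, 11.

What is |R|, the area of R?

12 + 5 + 5 + 11 = 33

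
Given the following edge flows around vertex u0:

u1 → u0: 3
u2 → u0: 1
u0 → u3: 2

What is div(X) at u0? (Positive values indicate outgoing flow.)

Divergence = sum of outgoing flows = (-3) + (-1) + 2 = -2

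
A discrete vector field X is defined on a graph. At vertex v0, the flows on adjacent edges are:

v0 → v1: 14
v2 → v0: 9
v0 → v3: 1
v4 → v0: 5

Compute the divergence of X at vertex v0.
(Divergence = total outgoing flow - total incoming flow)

Divergence = sum of outgoing flows = 14 + (-9) + 1 + (-5) = 1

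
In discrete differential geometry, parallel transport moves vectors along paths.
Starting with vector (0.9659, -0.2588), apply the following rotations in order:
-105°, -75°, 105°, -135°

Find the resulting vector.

Total rotation: (-105°) + (-75°) + 105° + (-135°) = -210° ≡ 150° (mod 360°). Final vector: (-0.7071, 0.7071)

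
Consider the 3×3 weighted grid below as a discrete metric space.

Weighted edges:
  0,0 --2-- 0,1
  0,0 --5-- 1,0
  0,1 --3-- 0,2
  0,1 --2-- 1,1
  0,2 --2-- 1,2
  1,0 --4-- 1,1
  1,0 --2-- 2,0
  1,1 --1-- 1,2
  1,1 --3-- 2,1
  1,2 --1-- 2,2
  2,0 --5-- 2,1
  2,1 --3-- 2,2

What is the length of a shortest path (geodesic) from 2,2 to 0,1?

Shortest path: 2,2 → 1,2 → 1,1 → 0,1, total weight = 4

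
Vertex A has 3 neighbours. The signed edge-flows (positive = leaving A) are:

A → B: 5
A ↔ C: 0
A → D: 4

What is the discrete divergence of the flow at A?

Divergence = sum of outgoing flows = 5 + 0 + 4 = 9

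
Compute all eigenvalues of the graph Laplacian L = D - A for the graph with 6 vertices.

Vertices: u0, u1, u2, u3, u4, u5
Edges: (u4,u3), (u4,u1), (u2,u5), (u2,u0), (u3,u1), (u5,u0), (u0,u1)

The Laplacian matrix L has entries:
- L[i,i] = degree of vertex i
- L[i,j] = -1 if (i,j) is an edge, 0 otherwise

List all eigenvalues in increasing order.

Degrees: deg(u0) = 3, deg(u1) = 3, deg(u2) = 2, deg(u3) = 2, deg(u4) = 2, deg(u5) = 2.
L = D − A with rows/columns ordered (u0, u1, u2, u3, u4, u5):
  [ 3, -1, -1,  0,  0, -1]
  [-1,  3,  0, -1, -1,  0]
  [-1,  0,  2,  0,  0, -1]
  [ 0, -1,  0,  2, -1,  0]
  [ 0, -1,  0, -1,  2,  0]
  [-1,  0, -1,  0,  0,  2]
Characteristic polynomial: det(λI − L) = λ(λ² − 5λ + 2)(λ − 3)³.
Roots: λ = 0; (λ² − 5λ + 2) = 0 ⇒ λ = (5 ± √17)/2 ≈ 0.4384, 4.5616; (λ − 3) = 0 ⇒ λ = 3 (multiplicity 3).
(Check: the roots sum (with multiplicity) to 14, matching trace L = Σdeg = 2·7 = 14.)
Laplacian eigenvalues (increasing order): [0.0, 0.4384, 3.0, 3.0, 3.0, 4.5616]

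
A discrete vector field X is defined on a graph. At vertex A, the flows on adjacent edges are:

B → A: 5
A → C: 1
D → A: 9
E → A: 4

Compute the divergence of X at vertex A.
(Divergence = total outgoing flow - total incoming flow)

Divergence = sum of outgoing flows = (-5) + 1 + (-9) + (-4) = -17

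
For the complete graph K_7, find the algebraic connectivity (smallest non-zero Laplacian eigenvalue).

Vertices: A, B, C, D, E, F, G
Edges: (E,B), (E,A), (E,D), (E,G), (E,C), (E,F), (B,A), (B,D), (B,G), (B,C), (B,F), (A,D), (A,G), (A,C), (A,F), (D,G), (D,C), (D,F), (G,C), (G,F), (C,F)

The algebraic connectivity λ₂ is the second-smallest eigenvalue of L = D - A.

For the complete graph K_n, L = nI − J (J = all-ones matrix). J has eigenvalues n (once, eigenvector 𝟙) and 0 (multiplicity n−1), so L has eigenvalues 0 (once) and n (multiplicity n−1). Here n = 7: eigenvalue 0 once and 7 with multiplicity 6.
Laplacian eigenvalues: [0.0, 7.0, 7.0, 7.0, 7.0, 7.0, 7.0]. Algebraic connectivity (smallest non-zero eigenvalue) = 7.0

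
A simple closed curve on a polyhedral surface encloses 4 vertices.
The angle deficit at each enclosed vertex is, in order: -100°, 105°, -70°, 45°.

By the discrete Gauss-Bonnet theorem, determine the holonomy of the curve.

Holonomy = total enclosed curvature = (-100°) + 105° + (-70°) + 45° = -20°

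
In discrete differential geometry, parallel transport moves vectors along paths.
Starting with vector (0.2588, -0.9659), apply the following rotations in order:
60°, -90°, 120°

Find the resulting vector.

Total rotation: 60° + (-90°) + 120° = 90°. Final vector: (0.9659, 0.2588)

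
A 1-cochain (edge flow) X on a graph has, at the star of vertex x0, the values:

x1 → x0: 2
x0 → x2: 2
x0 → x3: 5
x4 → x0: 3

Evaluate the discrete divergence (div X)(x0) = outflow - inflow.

Divergence = sum of outgoing flows = (-2) + 2 + 5 + (-3) = 2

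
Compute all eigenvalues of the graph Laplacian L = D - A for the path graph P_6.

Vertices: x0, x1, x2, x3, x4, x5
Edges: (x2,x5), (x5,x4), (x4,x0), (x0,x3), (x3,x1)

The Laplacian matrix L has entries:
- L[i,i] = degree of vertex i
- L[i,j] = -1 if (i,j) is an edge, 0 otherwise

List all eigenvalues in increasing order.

The path graph P_n has Laplacian eigenvalues λ_k = 2 − 2cos(kπ/n), k = 0, 1, …, n−1. Here n = 6:
k=0: 2 − 2cos(0) = 0.0; k=1: 2 − 2cos(π/6) = 0.2679; k=2: 2 − 2cos(π/3) = 1.0; k=3: 2 − 2cos(π/2) = 2.0; k=4: 2 − 2cos(2π/3) = 3.0; k=5: 2 − 2cos(5π/6) = 3.7321.
Laplacian eigenvalues (increasing order): [0.0, 0.2679, 1.0, 2.0, 3.0, 3.7321]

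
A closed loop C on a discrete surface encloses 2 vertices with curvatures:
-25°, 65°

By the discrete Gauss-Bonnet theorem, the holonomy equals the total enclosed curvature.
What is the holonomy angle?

Holonomy = total enclosed curvature = (-25°) + 65° = 40°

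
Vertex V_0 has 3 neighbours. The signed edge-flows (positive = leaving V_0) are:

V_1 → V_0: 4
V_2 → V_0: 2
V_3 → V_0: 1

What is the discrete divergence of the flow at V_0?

Divergence = sum of outgoing flows = (-4) + (-2) + (-1) = -7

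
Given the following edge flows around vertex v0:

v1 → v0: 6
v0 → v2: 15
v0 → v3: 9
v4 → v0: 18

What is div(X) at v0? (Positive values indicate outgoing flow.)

Divergence = sum of outgoing flows = (-6) + 15 + 9 + (-18) = 0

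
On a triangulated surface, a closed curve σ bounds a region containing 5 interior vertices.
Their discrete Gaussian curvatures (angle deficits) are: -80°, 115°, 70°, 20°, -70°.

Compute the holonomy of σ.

Holonomy = total enclosed curvature = (-80°) + 115° + 70° + 20° + (-70°) = 55°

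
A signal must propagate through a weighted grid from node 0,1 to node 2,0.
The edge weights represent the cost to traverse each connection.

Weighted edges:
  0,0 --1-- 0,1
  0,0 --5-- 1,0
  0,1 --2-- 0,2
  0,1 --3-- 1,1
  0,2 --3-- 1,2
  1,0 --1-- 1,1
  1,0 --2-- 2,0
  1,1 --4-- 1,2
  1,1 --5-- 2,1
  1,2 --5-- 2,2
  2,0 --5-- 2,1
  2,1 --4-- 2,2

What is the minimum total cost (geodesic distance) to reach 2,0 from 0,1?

Shortest path: 0,1 → 1,1 → 1,0 → 2,0, total weight = 6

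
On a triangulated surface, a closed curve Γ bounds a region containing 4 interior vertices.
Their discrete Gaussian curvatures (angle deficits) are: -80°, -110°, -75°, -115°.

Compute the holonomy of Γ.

Holonomy = total enclosed curvature = (-80°) + (-110°) + (-75°) + (-115°) = -380°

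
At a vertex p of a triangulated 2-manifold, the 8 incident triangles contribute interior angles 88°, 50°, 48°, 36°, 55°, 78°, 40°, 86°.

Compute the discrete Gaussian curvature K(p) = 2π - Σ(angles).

Sum of angles = 481°. K = 360° - 481° = -121° = -121π/180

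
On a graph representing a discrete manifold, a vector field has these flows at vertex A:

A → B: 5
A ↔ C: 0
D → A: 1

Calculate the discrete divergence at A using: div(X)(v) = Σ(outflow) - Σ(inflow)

Divergence = sum of outgoing flows = 5 + 0 + (-1) = 4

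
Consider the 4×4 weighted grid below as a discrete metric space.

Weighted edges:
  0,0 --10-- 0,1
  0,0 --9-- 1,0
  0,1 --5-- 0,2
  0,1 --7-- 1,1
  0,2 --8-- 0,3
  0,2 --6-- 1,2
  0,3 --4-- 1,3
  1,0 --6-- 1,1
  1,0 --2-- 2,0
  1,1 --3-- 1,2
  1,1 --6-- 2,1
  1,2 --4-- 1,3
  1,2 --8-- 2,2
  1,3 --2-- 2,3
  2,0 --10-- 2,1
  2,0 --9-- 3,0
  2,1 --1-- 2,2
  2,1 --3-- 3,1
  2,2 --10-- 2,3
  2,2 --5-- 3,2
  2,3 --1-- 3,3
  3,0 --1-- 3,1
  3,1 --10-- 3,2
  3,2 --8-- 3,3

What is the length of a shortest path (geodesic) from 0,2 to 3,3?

Shortest path: 0,2 → 1,2 → 1,3 → 2,3 → 3,3, total weight = 13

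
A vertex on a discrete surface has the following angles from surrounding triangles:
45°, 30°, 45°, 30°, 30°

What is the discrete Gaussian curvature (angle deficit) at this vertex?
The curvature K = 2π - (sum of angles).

Sum of angles = 180°. K = 360° - 180° = 180°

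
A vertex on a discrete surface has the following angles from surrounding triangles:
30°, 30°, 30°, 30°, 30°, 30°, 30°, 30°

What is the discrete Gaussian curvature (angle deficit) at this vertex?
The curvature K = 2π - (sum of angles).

Sum of angles = 240°. K = 360° - 240° = 120° = 2π/3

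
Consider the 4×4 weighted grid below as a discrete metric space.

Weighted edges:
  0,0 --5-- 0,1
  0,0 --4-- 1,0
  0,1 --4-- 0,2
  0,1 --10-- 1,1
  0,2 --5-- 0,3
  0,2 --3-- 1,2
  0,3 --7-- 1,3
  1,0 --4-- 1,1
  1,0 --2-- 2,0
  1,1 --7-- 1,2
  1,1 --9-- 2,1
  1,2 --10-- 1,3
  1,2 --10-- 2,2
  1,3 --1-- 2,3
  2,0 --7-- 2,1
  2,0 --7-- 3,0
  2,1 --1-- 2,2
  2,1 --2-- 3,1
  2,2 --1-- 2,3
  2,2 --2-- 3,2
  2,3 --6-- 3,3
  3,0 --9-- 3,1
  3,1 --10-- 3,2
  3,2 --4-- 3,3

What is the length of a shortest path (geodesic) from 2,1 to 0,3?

Shortest path: 2,1 → 2,2 → 2,3 → 1,3 → 0,3, total weight = 10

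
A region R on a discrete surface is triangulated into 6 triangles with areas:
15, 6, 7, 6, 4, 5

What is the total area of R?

15 + 6 + 7 + 6 + 4 + 5 = 43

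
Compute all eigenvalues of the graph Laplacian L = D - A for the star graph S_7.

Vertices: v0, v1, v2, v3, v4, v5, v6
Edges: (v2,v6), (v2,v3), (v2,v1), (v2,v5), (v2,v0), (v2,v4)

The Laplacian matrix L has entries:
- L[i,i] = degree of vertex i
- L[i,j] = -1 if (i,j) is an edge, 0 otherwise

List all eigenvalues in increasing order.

The star S_7 is the complete bipartite graph K_{1,6} (one hub of degree 6, 6 leaves of degree 1). The Laplacian spectrum of K_{p,q} is 0, p (multiplicity q−1), q (multiplicity p−1), p+q. With p = 1, q = 6: 0 once, 1 with multiplicity 5, and 7 once. (Check: trace L = sum of degrees = 12 = 5·1 + 7.)
Laplacian eigenvalues (increasing order): [0.0, 1.0, 1.0, 1.0, 1.0, 1.0, 7.0]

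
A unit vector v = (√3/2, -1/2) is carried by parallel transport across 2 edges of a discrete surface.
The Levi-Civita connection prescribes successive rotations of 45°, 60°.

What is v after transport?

Total rotation: 45° + 60° = 105°. Final vector: (0.2588, 0.9659)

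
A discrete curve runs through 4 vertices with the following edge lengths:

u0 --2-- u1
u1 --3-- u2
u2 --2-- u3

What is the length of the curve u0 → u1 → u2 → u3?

Arc length = 2 + 3 + 2 = 7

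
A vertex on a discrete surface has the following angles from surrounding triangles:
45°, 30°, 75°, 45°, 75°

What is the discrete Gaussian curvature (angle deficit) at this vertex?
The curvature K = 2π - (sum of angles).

Sum of angles = 270°. K = 360° - 270° = 90° = π/2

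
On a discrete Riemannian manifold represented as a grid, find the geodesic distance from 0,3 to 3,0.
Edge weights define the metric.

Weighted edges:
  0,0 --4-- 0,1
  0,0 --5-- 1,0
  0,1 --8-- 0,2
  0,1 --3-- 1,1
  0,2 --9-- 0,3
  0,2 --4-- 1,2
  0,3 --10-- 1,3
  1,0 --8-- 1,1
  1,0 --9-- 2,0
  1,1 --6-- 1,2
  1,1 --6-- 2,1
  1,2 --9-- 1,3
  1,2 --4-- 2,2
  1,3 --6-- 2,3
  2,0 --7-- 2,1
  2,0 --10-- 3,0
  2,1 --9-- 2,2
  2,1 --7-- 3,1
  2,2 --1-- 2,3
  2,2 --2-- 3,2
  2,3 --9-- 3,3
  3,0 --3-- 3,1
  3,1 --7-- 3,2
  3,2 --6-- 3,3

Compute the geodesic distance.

Shortest path: 0,3 → 0,2 → 1,2 → 2,2 → 3,2 → 3,1 → 3,0, total weight = 29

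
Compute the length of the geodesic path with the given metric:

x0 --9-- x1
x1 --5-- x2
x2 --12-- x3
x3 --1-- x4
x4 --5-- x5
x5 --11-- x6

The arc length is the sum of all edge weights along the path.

Arc length = 9 + 5 + 12 + 1 + 5 + 11 = 43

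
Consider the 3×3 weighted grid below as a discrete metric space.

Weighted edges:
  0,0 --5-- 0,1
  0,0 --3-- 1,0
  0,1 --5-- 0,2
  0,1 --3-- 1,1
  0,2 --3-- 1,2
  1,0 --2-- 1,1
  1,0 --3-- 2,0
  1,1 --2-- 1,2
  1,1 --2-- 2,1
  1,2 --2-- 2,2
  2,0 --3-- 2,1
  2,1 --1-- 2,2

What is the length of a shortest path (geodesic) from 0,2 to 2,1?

Shortest path: 0,2 → 1,2 → 2,2 → 2,1, total weight = 6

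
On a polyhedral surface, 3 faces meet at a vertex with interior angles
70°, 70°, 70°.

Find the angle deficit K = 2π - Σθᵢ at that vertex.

Sum of angles = 210°. K = 360° - 210° = 150°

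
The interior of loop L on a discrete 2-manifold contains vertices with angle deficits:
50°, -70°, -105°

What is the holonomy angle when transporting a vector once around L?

Holonomy = total enclosed curvature = 50° + (-70°) + (-105°) = -125°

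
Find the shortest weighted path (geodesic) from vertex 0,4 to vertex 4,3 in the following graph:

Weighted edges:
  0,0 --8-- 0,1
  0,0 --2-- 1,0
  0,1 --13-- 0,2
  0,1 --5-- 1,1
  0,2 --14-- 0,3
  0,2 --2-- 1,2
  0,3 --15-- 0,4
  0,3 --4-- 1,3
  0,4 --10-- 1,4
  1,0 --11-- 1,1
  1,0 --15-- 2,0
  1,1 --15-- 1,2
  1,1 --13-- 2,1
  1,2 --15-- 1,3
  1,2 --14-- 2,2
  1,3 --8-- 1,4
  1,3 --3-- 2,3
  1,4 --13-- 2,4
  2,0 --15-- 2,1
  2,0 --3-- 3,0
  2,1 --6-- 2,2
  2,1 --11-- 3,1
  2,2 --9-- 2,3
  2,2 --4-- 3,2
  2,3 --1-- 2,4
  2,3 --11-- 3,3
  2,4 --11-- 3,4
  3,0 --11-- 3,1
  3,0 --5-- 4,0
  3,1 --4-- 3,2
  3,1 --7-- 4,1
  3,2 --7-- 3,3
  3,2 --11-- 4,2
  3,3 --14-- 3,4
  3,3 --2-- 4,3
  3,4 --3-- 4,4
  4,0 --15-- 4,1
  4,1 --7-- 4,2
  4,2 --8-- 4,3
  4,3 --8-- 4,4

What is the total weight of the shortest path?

Shortest path: 0,4 → 1,4 → 1,3 → 2,3 → 3,3 → 4,3, total weight = 34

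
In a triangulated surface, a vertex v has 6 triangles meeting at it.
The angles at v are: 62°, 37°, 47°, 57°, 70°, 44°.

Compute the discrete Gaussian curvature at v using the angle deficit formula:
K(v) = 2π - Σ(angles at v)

Sum of angles = 317°. K = 360° - 317° = 43° = 43π/180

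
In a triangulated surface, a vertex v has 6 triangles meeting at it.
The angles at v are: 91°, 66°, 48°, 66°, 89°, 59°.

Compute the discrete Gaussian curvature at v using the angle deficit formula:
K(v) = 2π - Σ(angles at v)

Sum of angles = 419°. K = 360° - 419° = -59° = -59π/180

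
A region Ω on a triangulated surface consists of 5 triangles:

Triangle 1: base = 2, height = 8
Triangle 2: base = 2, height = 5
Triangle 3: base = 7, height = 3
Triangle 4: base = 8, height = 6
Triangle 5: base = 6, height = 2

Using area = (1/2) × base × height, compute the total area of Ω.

(1/2)×2×8 + (1/2)×2×5 + (1/2)×7×3 + (1/2)×8×6 + (1/2)×6×2 = 53.5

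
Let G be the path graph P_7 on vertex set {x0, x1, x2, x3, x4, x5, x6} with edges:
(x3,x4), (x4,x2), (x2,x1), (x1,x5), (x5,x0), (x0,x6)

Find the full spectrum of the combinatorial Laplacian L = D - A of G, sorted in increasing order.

The path graph P_n has Laplacian eigenvalues λ_k = 2 − 2cos(kπ/n), k = 0, 1, …, n−1. Here n = 7:
k=0: 2 − 2cos(0) = 0.0; k=1: 2 − 2cos(π/7) = 0.1981; k=2: 2 − 2cos(2π/7) = 0.753; k=3: 2 − 2cos(3π/7) = 1.555; k=4: 2 − 2cos(4π/7) = 2.445; k=5: 2 − 2cos(5π/7) = 3.247; k=6: 2 − 2cos(6π/7) = 3.8019.
Laplacian eigenvalues (increasing order): [0.0, 0.1981, 0.753, 1.555, 2.445, 3.247, 3.8019]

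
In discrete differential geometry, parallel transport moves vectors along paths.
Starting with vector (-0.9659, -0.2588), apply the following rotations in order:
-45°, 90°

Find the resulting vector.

Total rotation: (-45°) + 90° = 45°. Final vector: (-0.5000, -0.8660)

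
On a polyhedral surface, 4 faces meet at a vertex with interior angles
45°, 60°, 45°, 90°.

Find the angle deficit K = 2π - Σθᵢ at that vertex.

Sum of angles = 240°. K = 360° - 240° = 120° = 2π/3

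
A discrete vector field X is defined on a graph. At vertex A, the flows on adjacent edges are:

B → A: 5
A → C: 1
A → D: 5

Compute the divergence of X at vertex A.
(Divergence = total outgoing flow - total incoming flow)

Divergence = sum of outgoing flows = (-5) + 1 + 5 = 1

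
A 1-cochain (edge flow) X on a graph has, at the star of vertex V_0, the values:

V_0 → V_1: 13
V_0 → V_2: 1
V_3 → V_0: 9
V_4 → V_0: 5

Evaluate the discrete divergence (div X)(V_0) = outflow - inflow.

Divergence = sum of outgoing flows = 13 + 1 + (-9) + (-5) = 0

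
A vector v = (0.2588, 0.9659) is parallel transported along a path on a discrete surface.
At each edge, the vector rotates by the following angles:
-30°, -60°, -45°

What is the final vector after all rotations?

Total rotation: (-30°) + (-60°) + (-45°) = -135°. Final vector: (0.5000, -0.8660)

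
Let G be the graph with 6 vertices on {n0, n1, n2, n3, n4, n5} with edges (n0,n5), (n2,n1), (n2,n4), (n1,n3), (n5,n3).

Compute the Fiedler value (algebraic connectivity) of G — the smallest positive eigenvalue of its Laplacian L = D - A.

Degrees: deg(n0) = 1, deg(n1) = 2, deg(n2) = 2, deg(n3) = 2, deg(n4) = 1, deg(n5) = 2.
L = D − A with rows/columns ordered (n0, n1, n2, n3, n4, n5):
  [ 1,  0,  0,  0,  0, -1]
  [ 0,  2, -1, -1,  0,  0]
  [ 0, -1,  2,  0, -1,  0]
  [ 0, -1,  0,  2,  0, -1]
  [ 0,  0, -1,  0,  1,  0]
  [-1,  0,  0, -1,  0,  2]
Characteristic polynomial: det(λI − L) = λ(λ² − 4λ + 1)(λ − 1)(λ − 2)(λ − 3).
Roots: λ = 0; (λ² − 4λ + 1) = 0 ⇒ λ = 2 ± √3 ≈ 0.2679, 3.7321; (λ − 1) = 0 ⇒ λ = 1; (λ − 2) = 0 ⇒ λ = 2; (λ − 3) = 0 ⇒ λ = 3.
(Check: the roots sum (with multiplicity) to 10, matching trace L = Σdeg = 2·5 = 10.)
Laplacian eigenvalues: [0.0, 0.2679, 1.0, 2.0, 3.0, 3.7321]. Algebraic connectivity (smallest non-zero eigenvalue) = 0.2679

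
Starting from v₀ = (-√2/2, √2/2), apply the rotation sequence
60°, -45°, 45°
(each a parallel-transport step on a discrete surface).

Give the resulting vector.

Total rotation: 60° + (-45°) + 45° = 60°. Final vector: (-0.9659, -0.2588)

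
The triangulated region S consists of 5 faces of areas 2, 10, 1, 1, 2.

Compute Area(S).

2 + 10 + 1 + 1 + 2 = 16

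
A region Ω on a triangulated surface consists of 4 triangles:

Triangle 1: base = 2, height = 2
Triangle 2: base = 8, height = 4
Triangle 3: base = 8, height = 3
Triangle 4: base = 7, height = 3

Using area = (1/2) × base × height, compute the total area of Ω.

(1/2)×2×2 + (1/2)×8×4 + (1/2)×8×3 + (1/2)×7×3 = 40.5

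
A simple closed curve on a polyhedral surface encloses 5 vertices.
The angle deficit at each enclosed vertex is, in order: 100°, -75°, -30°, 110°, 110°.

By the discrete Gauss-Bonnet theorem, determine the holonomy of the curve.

Holonomy = total enclosed curvature = 100° + (-75°) + (-30°) + 110° + 110° = 215°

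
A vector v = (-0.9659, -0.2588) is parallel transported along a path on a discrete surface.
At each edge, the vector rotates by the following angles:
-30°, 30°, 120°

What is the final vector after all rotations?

Total rotation: (-30°) + 30° + 120° = 120°. Final vector: (0.7071, -0.7071)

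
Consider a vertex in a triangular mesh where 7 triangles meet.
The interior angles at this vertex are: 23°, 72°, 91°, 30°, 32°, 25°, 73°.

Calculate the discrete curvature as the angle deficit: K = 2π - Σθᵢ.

Sum of angles = 346°. K = 360° - 346° = 14° = 7π/90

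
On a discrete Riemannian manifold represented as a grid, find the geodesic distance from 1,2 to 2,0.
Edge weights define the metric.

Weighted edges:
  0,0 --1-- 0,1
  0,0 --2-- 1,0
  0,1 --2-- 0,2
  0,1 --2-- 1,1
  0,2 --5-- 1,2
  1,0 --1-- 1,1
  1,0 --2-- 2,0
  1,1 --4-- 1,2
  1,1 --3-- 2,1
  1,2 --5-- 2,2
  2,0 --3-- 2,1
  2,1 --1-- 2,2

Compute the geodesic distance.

Shortest path: 1,2 → 1,1 → 1,0 → 2,0, total weight = 7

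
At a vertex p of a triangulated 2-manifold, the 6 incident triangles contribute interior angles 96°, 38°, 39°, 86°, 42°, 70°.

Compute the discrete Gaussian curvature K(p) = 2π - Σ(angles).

Sum of angles = 371°. K = 360° - 371° = -11° = -11π/180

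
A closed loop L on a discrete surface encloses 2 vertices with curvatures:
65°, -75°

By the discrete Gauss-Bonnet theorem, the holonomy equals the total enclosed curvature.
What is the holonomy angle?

Holonomy = total enclosed curvature = 65° + (-75°) = -10°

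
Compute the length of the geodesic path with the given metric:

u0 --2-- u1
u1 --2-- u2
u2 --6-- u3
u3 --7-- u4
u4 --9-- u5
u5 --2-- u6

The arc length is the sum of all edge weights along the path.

Arc length = 2 + 2 + 6 + 7 + 9 + 2 = 28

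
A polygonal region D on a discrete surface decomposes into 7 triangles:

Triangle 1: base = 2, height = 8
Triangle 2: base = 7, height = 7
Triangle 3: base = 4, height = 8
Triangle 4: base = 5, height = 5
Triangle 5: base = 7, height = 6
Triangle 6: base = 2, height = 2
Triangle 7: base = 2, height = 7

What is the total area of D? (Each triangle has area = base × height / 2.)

(1/2)×2×8 + (1/2)×7×7 + (1/2)×4×8 + (1/2)×5×5 + (1/2)×7×6 + (1/2)×2×2 + (1/2)×2×7 = 91.0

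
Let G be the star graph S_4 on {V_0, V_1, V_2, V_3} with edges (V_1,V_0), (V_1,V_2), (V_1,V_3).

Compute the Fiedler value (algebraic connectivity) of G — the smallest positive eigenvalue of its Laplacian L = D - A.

The star S_4 is the complete bipartite graph K_{1,3} (one hub of degree 3, 3 leaves of degree 1). The Laplacian spectrum of K_{p,q} is 0, p (multiplicity q−1), q (multiplicity p−1), p+q. With p = 1, q = 3: 0 once, 1 with multiplicity 2, and 4 once. (Check: trace L = sum of degrees = 6 = 2·1 + 4.)
Laplacian eigenvalues: [0.0, 1.0, 1.0, 4.0]. Algebraic connectivity (smallest non-zero eigenvalue) = 1.0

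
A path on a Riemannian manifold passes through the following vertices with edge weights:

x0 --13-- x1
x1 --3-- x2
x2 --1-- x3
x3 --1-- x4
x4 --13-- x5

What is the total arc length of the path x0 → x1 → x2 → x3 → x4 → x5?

Arc length = 13 + 3 + 1 + 1 + 13 = 31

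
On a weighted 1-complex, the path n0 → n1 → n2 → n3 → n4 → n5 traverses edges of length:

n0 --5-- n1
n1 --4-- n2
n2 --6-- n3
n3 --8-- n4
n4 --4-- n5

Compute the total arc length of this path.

Arc length = 5 + 4 + 6 + 8 + 4 = 27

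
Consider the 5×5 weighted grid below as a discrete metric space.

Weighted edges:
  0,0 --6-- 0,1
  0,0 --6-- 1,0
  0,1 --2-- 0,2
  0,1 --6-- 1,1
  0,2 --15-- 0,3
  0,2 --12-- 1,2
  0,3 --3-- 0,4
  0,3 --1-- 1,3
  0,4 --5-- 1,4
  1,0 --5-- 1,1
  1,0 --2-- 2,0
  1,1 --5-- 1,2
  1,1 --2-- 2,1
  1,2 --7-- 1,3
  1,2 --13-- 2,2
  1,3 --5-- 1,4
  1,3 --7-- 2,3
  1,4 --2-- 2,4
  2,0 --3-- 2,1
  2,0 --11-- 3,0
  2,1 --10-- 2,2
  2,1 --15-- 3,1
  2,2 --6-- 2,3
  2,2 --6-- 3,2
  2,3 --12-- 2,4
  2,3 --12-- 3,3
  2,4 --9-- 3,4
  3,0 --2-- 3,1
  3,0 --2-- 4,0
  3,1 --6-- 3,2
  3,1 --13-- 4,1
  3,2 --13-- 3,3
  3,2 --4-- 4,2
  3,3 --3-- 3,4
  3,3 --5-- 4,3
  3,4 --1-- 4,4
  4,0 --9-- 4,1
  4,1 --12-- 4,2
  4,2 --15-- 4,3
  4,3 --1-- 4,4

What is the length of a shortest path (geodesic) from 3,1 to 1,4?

Shortest path: 3,1 → 3,2 → 2,2 → 2,3 → 1,3 → 1,4, total weight = 30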